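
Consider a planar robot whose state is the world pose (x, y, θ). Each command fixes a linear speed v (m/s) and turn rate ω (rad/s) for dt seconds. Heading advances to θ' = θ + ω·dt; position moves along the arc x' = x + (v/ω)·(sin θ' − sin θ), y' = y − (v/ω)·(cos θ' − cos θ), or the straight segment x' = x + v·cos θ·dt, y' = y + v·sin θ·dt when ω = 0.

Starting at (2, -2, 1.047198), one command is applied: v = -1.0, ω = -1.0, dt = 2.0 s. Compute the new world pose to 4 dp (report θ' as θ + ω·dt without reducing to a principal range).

(0.3189, -2.0794, -0.9528)

θ' = 1.0472 + -1.0·2.0 = -0.9528
R = v/ω = -1.0/-1.0 = 1.0000
x' = 2 + 1.0000·(sin -0.9528 − sin 1.0472) = 0.3189
y' = -2 − 1.0000·(cos -0.9528 − cos 1.0472) = -2.0794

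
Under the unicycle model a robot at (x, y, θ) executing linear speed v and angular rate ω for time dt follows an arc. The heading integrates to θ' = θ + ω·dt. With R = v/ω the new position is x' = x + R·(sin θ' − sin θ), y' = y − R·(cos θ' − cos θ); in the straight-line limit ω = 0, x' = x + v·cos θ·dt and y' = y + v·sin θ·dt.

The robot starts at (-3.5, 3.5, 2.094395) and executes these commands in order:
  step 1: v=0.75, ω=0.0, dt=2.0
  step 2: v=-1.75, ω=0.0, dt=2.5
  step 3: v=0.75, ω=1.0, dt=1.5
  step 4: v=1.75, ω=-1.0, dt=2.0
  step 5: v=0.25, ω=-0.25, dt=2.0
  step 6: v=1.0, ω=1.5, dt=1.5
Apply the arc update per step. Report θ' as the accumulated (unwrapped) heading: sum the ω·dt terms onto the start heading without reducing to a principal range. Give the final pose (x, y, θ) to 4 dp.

(-6.1709, 4.2829, 3.3444)

step 1: θ'=2.0944 (straight) → pose (-4.2500, 4.7990, 2.0944)
step 2: θ'=2.0944 (straight) → pose (-2.0625, 1.0102, 2.0944)
step 3: θ'=3.5944 (R=0.7500) → pose (-3.0401, 1.3096, 3.5944)
step 4: θ'=1.5944 (R=-1.7500) → pose (-5.5553, 2.8419, 1.5944)
step 5: θ'=1.0944 (R=-1.0000) → pose (-5.4442, 3.3241, 1.0944)
step 6: θ'=3.3444 (R=0.6667) → pose (-6.1709, 4.2829, 3.3444)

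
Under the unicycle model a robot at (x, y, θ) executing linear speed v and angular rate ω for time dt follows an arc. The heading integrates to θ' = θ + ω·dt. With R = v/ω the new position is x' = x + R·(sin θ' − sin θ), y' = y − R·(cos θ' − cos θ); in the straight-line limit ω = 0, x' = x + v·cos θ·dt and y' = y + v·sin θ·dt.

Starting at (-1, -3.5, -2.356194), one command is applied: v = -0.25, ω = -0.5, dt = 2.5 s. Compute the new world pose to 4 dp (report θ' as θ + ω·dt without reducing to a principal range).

(-0.4224, -3.4066, -3.6062)

θ' = -2.3562 + -0.5·2.5 = -3.6062
R = v/ω = -0.25/-0.5 = 0.5000
x' = -1 + 0.5000·(sin -3.6062 − sin -2.3562) = -0.4224
y' = -3.5 − 0.5000·(cos -3.6062 − cos -2.3562) = -3.4066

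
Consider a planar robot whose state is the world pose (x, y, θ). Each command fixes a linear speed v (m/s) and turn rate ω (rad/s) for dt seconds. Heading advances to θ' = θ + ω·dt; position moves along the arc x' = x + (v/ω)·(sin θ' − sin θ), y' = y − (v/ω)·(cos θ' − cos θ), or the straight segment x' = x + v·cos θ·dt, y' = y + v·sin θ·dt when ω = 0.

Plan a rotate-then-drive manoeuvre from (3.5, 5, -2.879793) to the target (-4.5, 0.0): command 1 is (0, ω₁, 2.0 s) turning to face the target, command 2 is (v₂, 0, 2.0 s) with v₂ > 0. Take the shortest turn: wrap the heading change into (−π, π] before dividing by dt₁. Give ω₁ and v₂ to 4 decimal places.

heading to target = atan2(0−5, -4.5−3.5) = -2.5830
Δθ = wrap(-2.5830 − -2.8798) = 0.2968; ω₁ = Δθ/dt₁ = 0.1484
distance = √((-4.5−3.5)² + (0−5)²) = 9.4340; v₂ = distance/dt₂ = 4.7170

ω₁ = 0.1484, v₂ = 4.7170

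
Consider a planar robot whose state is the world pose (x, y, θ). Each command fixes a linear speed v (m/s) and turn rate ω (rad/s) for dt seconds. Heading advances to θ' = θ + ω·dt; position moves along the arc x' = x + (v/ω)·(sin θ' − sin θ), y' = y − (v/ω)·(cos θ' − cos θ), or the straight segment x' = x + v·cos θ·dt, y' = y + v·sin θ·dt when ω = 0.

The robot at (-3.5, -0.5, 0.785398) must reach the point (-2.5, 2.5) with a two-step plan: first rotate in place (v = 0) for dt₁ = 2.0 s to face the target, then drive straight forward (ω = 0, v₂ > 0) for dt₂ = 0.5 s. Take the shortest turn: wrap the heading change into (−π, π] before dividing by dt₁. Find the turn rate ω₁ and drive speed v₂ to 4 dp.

heading to target = atan2(2.5−-0.5, -2.5−-3.5) = 1.2490
Δθ = wrap(1.2490 − 0.7854) = 0.4636; ω₁ = Δθ/dt₁ = 0.2318
distance = √((-2.5−-3.5)² + (2.5−-0.5)²) = 3.1623; v₂ = distance/dt₂ = 6.3246

ω₁ = 0.2318, v₂ = 6.3246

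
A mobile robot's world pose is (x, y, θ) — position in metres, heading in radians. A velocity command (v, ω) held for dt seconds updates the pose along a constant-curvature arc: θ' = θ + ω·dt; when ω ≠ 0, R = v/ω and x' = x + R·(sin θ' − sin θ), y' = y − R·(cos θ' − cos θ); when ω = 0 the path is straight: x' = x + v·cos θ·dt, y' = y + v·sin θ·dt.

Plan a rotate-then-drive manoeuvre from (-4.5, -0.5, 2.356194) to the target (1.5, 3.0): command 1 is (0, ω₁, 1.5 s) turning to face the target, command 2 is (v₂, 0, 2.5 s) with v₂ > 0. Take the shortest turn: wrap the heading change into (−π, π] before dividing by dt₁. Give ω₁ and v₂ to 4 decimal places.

ω₁ = -1.2187, v₂ = 2.7785

heading to target = atan2(3−-0.5, 1.5−-4.5) = 0.5281
Δθ = wrap(0.5281 − 2.3562) = -1.8281; ω₁ = Δθ/dt₁ = -1.2187
distance = √((1.5−-4.5)² + (3−-0.5)²) = 6.9462; v₂ = distance/dt₂ = 2.7785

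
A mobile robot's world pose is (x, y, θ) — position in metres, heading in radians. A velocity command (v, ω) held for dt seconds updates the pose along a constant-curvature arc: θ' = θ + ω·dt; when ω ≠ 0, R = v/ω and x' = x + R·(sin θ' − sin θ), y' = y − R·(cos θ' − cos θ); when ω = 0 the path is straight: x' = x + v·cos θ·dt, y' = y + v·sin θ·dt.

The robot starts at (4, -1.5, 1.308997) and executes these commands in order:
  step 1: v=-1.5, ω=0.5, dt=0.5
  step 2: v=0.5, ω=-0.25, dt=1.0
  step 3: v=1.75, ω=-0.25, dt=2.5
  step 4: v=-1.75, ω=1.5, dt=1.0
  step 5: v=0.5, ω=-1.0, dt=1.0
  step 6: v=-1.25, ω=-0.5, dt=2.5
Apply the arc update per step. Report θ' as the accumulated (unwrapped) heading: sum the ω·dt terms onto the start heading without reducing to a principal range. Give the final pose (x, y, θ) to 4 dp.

step 1: θ'=1.5590 (R=-3.0000) → pose (3.8980, -2.2411, 1.5590)
step 2: θ'=1.3090 (R=-2.0000) → pose (3.9660, -1.7470, 1.3090)
step 3: θ'=0.6840 (R=-7.0000) → pose (6.3042, 1.8666, 0.6840)
step 4: θ'=2.1840 (R=-1.1667) → pose (6.0873, 0.2910, 2.1840)
step 5: θ'=1.1840 (R=-0.5000) → pose (6.0331, 0.7673, 1.1840)
step 6: θ'=-0.0660 (R=2.5000) → pose (3.5530, -0.7841, -0.0660)

(3.5530, -0.7841, -0.0660)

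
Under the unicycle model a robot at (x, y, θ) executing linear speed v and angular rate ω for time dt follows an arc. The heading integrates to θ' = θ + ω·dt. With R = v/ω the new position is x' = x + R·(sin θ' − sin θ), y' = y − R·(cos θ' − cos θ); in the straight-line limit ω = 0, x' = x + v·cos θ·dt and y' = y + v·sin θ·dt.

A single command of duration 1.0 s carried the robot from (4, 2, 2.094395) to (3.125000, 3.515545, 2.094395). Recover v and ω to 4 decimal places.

Δθ = 2.094395 − 2.094395 = 0.000000
ω = Δθ/dt = 0.000000/1.0 = 0.0000
ω = 0 → v = (Δx·cos θ + Δy·sin θ)/dt = 1.7500

v = 1.7500, ω = 0.0000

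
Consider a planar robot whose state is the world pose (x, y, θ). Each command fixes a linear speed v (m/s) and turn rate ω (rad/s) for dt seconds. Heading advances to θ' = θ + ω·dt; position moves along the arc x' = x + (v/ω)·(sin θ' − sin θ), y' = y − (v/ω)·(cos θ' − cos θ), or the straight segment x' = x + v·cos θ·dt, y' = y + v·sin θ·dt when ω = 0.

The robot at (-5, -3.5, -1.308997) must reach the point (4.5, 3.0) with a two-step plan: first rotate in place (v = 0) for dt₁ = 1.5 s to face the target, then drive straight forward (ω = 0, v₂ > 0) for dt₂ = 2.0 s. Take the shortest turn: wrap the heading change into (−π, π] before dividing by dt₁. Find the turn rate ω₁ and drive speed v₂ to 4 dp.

ω₁ = 1.2727, v₂ = 5.7554

heading to target = atan2(3−-3.5, 4.5−-5) = 0.6001
Δθ = wrap(0.6001 − -1.3090) = 1.9090; ω₁ = Δθ/dt₁ = 1.2727
distance = √((4.5−-5)² + (3−-3.5)²) = 11.5109; v₂ = distance/dt₂ = 5.7554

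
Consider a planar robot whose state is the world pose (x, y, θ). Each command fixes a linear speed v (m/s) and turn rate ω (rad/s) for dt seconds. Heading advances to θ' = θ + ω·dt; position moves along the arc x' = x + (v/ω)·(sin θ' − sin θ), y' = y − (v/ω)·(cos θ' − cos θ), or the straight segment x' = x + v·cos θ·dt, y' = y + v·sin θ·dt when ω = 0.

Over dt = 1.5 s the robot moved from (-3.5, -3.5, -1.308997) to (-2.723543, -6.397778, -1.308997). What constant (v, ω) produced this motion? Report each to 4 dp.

Δθ = -1.308997 − -1.308997 = 0.000000
ω = Δθ/dt = 0.000000/1.5 = 0.0000
ω = 0 → v = (Δx·cos θ + Δy·sin θ)/dt = 2.0000

v = 2.0000, ω = 0.0000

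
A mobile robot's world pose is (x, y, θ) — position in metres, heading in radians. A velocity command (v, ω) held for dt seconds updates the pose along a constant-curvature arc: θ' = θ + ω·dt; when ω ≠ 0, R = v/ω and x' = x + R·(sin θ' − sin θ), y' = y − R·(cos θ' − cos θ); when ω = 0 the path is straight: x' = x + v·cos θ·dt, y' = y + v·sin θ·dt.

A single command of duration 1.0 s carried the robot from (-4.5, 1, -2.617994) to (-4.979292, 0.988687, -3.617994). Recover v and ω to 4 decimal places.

v = 0.5000, ω = -1.0000

Δθ = -3.617994 − -2.617994 = -1.000000
ω = Δθ/dt = -1.000000/1.0 = -1.0000
R = Δx/(sin θ' − sin θ) = -0.5000
v = R·ω = -0.5000·-1.0000 = 0.5000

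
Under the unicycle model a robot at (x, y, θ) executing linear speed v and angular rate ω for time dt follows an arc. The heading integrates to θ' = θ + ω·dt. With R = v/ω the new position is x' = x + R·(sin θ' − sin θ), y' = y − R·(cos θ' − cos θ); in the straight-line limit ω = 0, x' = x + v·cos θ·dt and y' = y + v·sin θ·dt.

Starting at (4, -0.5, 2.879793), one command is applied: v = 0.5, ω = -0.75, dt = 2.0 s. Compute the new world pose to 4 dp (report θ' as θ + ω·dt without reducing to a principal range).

(3.5180, 0.2705, 1.3798)

θ' = 2.8798 + -0.75·2.0 = 1.3798
R = v/ω = 0.5/-0.75 = -0.6667
x' = 4 + -0.6667·(sin 1.3798 − sin 2.8798) = 3.5180
y' = -0.5 − -0.6667·(cos 1.3798 − cos 2.8798) = 0.2705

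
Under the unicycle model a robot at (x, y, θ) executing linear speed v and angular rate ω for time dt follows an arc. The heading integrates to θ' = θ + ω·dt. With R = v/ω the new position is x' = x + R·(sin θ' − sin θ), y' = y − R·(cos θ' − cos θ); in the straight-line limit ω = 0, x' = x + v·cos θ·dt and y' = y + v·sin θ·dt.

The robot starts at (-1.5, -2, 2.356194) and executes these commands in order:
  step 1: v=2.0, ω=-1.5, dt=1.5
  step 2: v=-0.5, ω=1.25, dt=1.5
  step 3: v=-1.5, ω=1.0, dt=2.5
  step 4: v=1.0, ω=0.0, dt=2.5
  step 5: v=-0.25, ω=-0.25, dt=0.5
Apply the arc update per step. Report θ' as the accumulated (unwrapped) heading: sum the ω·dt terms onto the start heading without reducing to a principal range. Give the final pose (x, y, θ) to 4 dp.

step 1: θ'=0.1062 (R=-1.3333) → pose (-0.6985, 0.2686, 0.1062)
step 2: θ'=1.9812 (R=-0.4000) → pose (-1.0229, -0.2887, 1.9812)
step 3: θ'=4.4812 (R=-1.5000) → pose (1.8126, -0.0340, 4.4812)
step 4: θ'=4.4812 (straight) → pose (1.2398, -2.4674, 4.4812)
step 5: θ'=4.3562 (R=1.0000) → pose (1.2759, -2.3479, 4.3562)

(1.2759, -2.3479, 4.3562)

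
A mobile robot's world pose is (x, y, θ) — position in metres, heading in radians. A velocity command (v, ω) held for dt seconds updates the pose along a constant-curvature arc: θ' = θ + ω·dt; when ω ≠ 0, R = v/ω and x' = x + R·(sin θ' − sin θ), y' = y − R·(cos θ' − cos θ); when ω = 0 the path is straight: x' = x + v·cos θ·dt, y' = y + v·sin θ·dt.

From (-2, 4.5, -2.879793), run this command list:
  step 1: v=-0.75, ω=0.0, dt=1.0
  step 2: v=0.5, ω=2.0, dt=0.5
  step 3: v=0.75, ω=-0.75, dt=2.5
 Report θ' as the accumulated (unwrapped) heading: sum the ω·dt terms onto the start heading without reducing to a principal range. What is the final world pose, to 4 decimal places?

(-2.9771, 4.0150, -3.7548)

step 1: θ'=-2.8798 (straight) → pose (-1.2756, 4.6941, -2.8798)
step 2: θ'=-1.8798 (R=0.2500) → pose (-1.4490, 4.5287, -1.8798)
step 3: θ'=-3.7548 (R=-1.0000) → pose (-2.9771, 4.0150, -3.7548)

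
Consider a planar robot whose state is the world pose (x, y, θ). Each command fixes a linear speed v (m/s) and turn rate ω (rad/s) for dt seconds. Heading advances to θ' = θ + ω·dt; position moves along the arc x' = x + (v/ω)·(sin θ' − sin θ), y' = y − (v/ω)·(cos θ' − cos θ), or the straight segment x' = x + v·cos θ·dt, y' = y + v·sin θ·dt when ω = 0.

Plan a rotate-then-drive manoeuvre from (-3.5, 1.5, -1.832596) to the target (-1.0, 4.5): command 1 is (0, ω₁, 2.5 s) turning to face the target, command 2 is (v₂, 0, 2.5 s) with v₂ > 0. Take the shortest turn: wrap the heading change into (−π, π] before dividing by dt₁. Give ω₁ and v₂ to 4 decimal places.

heading to target = atan2(4.5−1.5, -1−-3.5) = 0.8761
Δθ = wrap(0.8761 − -1.8326) = 2.7087; ω₁ = Δθ/dt₁ = 1.0835
distance = √((-1−-3.5)² + (4.5−1.5)²) = 3.9051; v₂ = distance/dt₂ = 1.5620

ω₁ = 1.0835, v₂ = 1.5620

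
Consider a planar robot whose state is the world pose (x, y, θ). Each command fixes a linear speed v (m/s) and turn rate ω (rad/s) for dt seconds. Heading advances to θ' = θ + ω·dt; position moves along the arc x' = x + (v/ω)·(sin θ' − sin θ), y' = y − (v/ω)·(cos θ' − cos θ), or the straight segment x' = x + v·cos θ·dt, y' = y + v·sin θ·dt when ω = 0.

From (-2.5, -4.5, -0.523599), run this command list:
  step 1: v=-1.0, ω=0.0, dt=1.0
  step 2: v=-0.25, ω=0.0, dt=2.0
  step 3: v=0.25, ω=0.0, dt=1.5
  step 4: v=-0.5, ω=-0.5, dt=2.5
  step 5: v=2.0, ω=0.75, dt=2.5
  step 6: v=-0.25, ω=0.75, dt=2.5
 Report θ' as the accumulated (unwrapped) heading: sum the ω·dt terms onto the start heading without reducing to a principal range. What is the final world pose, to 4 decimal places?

step 1: θ'=-0.5236 (straight) → pose (-3.3660, -4.0000, -0.5236)
step 2: θ'=-0.5236 (straight) → pose (-3.7990, -3.7500, -0.5236)
step 3: θ'=-0.5236 (straight) → pose (-3.4743, -3.9375, -0.5236)
step 4: θ'=-1.7736 (R=1.0000) → pose (-3.9538, -2.8701, -1.7736)
step 5: θ'=0.1014 (R=2.6667) → pose (-1.0718, -6.0601, 0.1014)
step 6: θ'=1.9764 (R=-0.3333) → pose (-1.3444, -6.5233, 1.9764)

(-1.3444, -6.5233, 1.9764)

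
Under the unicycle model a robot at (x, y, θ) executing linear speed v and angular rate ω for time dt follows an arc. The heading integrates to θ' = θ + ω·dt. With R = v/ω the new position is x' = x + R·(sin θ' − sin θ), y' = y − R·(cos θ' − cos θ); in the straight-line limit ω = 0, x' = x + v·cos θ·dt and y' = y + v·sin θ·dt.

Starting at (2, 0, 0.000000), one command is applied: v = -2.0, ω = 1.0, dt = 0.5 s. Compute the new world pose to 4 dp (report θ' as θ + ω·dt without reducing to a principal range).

θ' = 0.0000 + 1.0·0.5 = 0.5000
R = v/ω = -2.0/1.0 = -2.0000
x' = 2 + -2.0000·(sin 0.5000 − sin 0.0000) = 1.0411
y' = 0 − -2.0000·(cos 0.5000 − cos 0.0000) = -0.2448

(1.0411, -0.2448, 0.5000)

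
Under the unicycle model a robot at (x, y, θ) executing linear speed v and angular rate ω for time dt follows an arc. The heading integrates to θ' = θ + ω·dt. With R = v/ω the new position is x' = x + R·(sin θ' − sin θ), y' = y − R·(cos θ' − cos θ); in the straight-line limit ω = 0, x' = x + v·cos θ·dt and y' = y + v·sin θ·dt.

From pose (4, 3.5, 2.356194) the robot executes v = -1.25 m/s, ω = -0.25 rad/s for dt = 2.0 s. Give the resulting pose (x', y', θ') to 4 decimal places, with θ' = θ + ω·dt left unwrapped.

θ' = 2.3562 + -0.25·2.0 = 1.8562
R = v/ω = -1.25/-0.25 = 5.0000
x' = 4 + 5.0000·(sin 1.8562 − sin 2.3562) = 5.2622
y' = 3.5 − 5.0000·(cos 1.8562 − cos 2.3562) = 1.3722

(5.2622, 1.3722, 1.8562)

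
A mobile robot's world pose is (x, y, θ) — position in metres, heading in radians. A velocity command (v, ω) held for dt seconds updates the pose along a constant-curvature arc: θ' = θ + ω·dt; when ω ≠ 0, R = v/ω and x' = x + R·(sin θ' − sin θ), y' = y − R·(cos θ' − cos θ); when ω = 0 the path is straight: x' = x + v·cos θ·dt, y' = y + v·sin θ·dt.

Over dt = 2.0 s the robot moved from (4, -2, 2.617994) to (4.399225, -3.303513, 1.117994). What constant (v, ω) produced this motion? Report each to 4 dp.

v = -0.7500, ω = -0.7500

Δθ = 1.117994 − 2.617994 = -1.500000
ω = Δθ/dt = -1.500000/2.0 = -0.7500
R = −Δy/(cos θ' − cos θ) = 1.0000
v = R·ω = 1.0000·-0.7500 = -0.7500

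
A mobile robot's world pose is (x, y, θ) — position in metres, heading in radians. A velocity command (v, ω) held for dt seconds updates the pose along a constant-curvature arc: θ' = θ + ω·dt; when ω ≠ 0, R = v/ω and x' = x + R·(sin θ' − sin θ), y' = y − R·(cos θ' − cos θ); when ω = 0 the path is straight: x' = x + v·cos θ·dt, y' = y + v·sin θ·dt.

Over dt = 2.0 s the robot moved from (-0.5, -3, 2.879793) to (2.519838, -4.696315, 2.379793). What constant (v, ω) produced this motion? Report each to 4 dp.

v = -1.7500, ω = -0.2500

Δθ = 2.379793 − 2.879793 = -0.500000
ω = Δθ/dt = -0.500000/2.0 = -0.2500
R = Δx/(sin θ' − sin θ) = 7.0000
v = R·ω = 7.0000·-0.2500 = -1.7500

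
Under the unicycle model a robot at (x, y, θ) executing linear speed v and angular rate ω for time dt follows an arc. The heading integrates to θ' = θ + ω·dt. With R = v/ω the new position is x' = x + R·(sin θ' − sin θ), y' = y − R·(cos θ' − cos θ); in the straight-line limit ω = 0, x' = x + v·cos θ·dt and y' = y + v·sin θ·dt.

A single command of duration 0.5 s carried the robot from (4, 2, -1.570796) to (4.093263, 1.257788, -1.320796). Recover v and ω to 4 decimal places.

Δθ = -1.320796 − -1.570796 = 0.250000
ω = Δθ/dt = 0.250000/0.5 = 0.5000
R = −Δy/(cos θ' − cos θ) = 3.0000
v = R·ω = 3.0000·0.5000 = 1.5000

v = 1.5000, ω = 0.5000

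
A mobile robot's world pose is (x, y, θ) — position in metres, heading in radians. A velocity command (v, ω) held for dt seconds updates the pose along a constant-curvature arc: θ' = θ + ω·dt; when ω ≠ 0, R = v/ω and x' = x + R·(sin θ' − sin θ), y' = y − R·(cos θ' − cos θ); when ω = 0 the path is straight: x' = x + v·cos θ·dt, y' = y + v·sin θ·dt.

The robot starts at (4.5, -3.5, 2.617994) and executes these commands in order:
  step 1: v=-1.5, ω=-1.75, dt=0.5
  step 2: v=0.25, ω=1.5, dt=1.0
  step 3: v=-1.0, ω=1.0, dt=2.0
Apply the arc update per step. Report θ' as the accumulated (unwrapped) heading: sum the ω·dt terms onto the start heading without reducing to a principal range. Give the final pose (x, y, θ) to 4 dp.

step 1: θ'=1.7430 (R=0.8571) → pose (4.9159, -4.0954, 1.7430)
step 2: θ'=3.2430 (R=0.1667) → pose (4.7348, -3.9582, 3.2430)
step 3: θ'=5.2430 (R=-1.0000) → pose (5.4961, -2.4573, 5.2430)

(5.4961, -2.4573, 5.2430)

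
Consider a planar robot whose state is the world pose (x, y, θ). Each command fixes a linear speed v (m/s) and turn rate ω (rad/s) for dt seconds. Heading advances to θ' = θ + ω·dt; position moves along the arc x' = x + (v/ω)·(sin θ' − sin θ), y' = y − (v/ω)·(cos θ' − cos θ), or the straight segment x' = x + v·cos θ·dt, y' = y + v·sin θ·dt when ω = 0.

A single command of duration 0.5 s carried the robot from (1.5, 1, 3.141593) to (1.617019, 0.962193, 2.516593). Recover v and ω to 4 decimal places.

v = -0.2500, ω = -1.2500

Δθ = 2.516593 − 3.141593 = -0.625000
ω = Δθ/dt = -0.625000/0.5 = -1.2500
R = Δx/(sin θ' − sin θ) = 0.2000
v = R·ω = 0.2000·-1.2500 = -0.2500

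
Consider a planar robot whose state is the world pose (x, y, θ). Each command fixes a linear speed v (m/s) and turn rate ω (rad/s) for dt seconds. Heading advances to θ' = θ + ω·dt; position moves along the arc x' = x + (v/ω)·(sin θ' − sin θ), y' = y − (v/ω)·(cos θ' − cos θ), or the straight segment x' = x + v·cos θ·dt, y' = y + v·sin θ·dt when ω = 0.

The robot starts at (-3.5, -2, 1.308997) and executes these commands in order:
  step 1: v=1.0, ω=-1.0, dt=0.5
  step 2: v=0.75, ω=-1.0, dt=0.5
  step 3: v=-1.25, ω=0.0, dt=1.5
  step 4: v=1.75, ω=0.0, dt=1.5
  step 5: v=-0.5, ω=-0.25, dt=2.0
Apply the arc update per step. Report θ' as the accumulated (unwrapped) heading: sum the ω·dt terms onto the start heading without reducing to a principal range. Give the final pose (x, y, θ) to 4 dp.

(-3.2165, -1.2021, -0.1910)

step 1: θ'=0.8090 (R=-1.0000) → pose (-3.2577, -1.5686, 0.8090)
step 2: θ'=0.3090 (R=-0.7500) → pose (-2.9431, -1.3718, 0.3090)
step 3: θ'=0.3090 (straight) → pose (-4.7292, -1.9420, 0.3090)
step 4: θ'=0.3090 (straight) → pose (-2.2286, -1.1437, 0.3090)
step 5: θ'=-0.1910 (R=2.0000) → pose (-3.2165, -1.2021, -0.1910)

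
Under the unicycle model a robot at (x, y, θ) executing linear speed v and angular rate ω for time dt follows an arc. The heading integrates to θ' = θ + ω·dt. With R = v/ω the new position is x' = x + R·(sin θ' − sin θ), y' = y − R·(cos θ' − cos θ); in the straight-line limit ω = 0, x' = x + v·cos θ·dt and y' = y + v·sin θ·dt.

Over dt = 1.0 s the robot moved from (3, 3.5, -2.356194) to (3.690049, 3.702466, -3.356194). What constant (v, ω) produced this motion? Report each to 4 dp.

v = -0.7500, ω = -1.0000

Δθ = -3.356194 − -2.356194 = -1.000000
ω = Δθ/dt = -1.000000/1.0 = -1.0000
R = Δx/(sin θ' − sin θ) = 0.7500
v = R·ω = 0.7500·-1.0000 = -0.7500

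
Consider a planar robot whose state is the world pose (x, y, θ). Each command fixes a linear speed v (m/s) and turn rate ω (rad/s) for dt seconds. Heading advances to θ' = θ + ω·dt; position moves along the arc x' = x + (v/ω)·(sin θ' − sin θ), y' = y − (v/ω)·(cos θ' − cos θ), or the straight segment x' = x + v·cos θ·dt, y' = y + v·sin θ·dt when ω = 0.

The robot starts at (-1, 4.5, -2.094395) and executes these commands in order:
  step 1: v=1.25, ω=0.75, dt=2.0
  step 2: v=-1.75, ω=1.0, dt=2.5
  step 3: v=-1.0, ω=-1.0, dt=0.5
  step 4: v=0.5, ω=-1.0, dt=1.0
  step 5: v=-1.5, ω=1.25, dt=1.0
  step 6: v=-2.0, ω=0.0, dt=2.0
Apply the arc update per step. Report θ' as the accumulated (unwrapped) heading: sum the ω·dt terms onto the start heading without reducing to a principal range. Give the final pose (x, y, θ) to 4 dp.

(-3.1684, -5.0448, 1.6556)

step 1: θ'=-0.5944 (R=1.6667) → pose (-0.4900, 2.2859, -0.5944)
step 2: θ'=1.9056 (R=-1.7500) → pose (-3.1228, 0.2610, 1.9056)
step 3: θ'=1.4056 (R=1.0000) → pose (-3.0809, -0.2321, 1.4056)
step 4: θ'=0.4056 (R=-0.5000) → pose (-2.7850, 0.1452, 0.4056)
step 5: θ'=1.6556 (R=-1.2000) → pose (-3.5072, -1.0591, 1.6556)
step 6: θ'=1.6556 (straight) → pose (-3.1684, -5.0448, 1.6556)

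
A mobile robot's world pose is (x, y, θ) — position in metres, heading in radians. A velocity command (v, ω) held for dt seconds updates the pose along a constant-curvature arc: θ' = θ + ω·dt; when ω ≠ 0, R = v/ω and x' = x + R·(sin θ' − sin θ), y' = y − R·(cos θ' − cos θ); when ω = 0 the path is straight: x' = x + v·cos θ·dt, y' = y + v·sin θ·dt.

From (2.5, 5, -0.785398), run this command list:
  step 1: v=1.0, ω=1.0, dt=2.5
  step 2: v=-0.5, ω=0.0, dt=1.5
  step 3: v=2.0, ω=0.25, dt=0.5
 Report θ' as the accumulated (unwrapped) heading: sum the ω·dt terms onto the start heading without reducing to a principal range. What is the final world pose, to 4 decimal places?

step 1: θ'=1.7146 (R=1.0000) → pose (4.1968, 5.8504, 1.7146)
step 2: θ'=1.7146 (straight) → pose (4.3043, 5.1082, 1.7146)
step 3: θ'=1.8396 (R=8.0000) → pose (4.0996, 6.0863, 1.8396)

(4.0996, 6.0863, 1.8396)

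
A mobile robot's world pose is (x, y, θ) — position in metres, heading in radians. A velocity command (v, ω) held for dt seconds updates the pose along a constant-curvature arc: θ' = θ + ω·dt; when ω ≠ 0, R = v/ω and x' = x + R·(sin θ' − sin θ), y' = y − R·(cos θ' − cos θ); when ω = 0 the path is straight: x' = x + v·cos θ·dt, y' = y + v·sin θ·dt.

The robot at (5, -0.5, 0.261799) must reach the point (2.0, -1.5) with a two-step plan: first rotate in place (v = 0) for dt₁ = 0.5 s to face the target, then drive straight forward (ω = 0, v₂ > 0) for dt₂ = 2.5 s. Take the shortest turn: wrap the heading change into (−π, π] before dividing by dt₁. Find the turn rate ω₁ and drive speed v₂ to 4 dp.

heading to target = atan2(-1.5−-0.5, 2−5) = -2.8198
Δθ = wrap(-2.8198 − 0.2618) = -3.0816; ω₁ = Δθ/dt₁ = -6.1633
distance = √((2−5)² + (-1.5−-0.5)²) = 3.1623; v₂ = distance/dt₂ = 1.2649

ω₁ = -6.1633, v₂ = 1.2649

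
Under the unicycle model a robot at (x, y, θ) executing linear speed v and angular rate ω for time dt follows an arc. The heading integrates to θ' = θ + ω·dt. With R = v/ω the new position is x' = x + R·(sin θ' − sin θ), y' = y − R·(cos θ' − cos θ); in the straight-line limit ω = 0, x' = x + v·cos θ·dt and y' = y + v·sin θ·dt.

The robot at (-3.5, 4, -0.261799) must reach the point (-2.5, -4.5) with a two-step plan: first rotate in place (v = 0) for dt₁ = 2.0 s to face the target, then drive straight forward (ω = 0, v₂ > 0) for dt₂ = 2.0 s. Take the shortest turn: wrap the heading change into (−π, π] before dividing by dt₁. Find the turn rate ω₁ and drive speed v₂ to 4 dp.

heading to target = atan2(-4.5−4, -2.5−-3.5) = -1.4537
Δθ = wrap(-1.4537 − -0.2618) = -1.1919; ω₁ = Δθ/dt₁ = -0.5959
distance = √((-2.5−-3.5)² + (-4.5−4)²) = 8.5586; v₂ = distance/dt₂ = 4.2793

ω₁ = -0.5959, v₂ = 4.2793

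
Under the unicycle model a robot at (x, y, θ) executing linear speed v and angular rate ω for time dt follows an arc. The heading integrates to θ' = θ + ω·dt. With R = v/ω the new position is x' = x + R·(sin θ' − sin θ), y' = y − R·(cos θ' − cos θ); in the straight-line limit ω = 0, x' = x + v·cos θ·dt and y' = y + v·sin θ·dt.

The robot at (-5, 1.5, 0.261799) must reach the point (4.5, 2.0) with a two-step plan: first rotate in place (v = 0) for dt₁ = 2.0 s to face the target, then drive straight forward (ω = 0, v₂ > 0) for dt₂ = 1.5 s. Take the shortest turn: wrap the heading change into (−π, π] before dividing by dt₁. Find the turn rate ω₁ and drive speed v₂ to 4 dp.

ω₁ = -0.1046, v₂ = 6.3421

heading to target = atan2(2−1.5, 4.5−-5) = 0.0526
Δθ = wrap(0.0526 − 0.2618) = -0.2092; ω₁ = Δθ/dt₁ = -0.1046
distance = √((4.5−-5)² + (2−1.5)²) = 9.5131; v₂ = distance/dt₂ = 6.3421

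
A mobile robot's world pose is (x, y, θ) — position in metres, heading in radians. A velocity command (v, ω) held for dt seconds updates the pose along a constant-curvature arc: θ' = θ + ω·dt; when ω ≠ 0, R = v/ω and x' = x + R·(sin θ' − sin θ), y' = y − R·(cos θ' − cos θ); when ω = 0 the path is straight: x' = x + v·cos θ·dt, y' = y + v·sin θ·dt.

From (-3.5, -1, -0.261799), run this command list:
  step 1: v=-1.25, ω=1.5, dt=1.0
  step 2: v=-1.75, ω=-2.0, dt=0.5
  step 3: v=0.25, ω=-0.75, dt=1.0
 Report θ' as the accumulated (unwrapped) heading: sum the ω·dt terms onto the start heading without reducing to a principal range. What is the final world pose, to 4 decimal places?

(-4.8820, -2.1308, -0.5118)

step 1: θ'=1.2382 (R=-0.8333) → pose (-4.5033, -1.5329, 1.2382)
step 2: θ'=0.2382 (R=0.8750) → pose (-5.1239, -2.0975, 0.2382)
step 3: θ'=-0.5118 (R=-0.3333) → pose (-4.8820, -2.1308, -0.5118)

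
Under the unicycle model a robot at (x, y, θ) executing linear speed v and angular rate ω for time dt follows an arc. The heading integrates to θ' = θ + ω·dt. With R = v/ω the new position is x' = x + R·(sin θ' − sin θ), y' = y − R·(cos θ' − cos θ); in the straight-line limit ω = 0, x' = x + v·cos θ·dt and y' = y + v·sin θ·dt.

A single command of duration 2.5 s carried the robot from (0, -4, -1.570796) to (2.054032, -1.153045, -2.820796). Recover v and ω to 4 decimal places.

Δθ = -2.820796 − -1.570796 = -1.250000
ω = Δθ/dt = -1.250000/2.5 = -0.5000
R = −Δy/(cos θ' − cos θ) = 3.0000
v = R·ω = 3.0000·-0.5000 = -1.5000

v = -1.5000, ω = -0.5000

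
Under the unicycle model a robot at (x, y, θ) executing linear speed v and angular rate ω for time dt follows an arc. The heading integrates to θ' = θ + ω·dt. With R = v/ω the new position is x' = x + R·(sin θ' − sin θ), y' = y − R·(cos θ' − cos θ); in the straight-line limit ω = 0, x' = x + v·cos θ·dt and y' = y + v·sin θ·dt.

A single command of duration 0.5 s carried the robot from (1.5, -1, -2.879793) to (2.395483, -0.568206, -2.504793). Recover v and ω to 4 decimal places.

Δθ = -2.504793 − -2.879793 = 0.375000
ω = Δθ/dt = 0.375000/0.5 = 0.7500
R = Δx/(sin θ' − sin θ) = -2.6667
v = R·ω = -2.6667·0.7500 = -2.0000

v = -2.0000, ω = 0.7500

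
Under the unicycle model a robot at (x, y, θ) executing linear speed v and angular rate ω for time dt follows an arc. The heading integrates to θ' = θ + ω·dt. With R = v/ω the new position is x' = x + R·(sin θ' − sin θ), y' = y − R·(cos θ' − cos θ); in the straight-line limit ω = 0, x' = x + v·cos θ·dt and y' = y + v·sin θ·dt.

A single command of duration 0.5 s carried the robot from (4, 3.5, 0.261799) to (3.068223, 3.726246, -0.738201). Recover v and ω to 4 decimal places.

v = -2.0000, ω = -2.0000

Δθ = -0.738201 − 0.261799 = -1.000000
ω = Δθ/dt = -1.000000/0.5 = -2.0000
R = Δx/(sin θ' − sin θ) = 1.0000
v = R·ω = 1.0000·-2.0000 = -2.0000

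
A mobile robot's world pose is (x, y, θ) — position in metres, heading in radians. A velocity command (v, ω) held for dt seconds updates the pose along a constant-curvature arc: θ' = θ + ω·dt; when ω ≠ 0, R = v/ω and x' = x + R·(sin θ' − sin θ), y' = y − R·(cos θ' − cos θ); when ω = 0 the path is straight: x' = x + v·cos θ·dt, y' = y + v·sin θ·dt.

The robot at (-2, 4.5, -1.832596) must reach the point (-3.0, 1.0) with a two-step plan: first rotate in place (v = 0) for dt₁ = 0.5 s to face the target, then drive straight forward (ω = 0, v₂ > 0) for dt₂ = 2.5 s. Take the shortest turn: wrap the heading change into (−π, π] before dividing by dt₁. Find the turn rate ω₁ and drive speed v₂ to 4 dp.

heading to target = atan2(1−4.5, -3−-2) = -1.8491
Δθ = wrap(-1.8491 − -1.8326) = -0.0165; ω₁ = Δθ/dt₁ = -0.0330
distance = √((-3−-2)² + (1−4.5)²) = 3.6401; v₂ = distance/dt₂ = 1.4560

ω₁ = -0.0330, v₂ = 1.4560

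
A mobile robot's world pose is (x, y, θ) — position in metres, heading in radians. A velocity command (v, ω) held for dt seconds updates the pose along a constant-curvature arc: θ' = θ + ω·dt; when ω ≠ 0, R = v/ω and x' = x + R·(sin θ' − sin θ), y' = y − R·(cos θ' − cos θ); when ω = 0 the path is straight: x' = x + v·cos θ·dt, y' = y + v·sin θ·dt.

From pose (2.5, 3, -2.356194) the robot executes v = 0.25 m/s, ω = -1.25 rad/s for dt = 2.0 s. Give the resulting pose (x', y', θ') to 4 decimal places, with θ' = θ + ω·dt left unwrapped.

θ' = -2.3562 + -1.25·2.0 = -4.8562
R = v/ω = 0.25/-1.25 = -0.2000
x' = 2.5 + -0.2000·(sin -4.8562 − sin -2.3562) = 2.1606
y' = 3 − -0.2000·(cos -4.8562 − cos -2.3562) = 3.1701

(2.1606, 3.1701, -4.8562)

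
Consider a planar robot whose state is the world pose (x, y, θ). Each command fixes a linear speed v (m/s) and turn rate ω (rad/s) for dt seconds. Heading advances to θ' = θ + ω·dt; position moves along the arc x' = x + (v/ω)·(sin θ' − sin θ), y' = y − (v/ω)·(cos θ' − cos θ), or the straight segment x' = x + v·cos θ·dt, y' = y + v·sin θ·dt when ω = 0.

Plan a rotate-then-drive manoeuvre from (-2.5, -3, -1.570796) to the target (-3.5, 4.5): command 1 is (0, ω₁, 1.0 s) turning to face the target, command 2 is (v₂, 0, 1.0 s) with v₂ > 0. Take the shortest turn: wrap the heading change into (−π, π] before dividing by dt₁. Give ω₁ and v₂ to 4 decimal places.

ω₁ = -3.0090, v₂ = 7.5664

heading to target = atan2(4.5−-3, -3.5−-2.5) = 1.7033
Δθ = wrap(1.7033 − -1.5708) = -3.0090; ω₁ = Δθ/dt₁ = -3.0090
distance = √((-3.5−-2.5)² + (4.5−-3)²) = 7.5664; v₂ = distance/dt₂ = 7.5664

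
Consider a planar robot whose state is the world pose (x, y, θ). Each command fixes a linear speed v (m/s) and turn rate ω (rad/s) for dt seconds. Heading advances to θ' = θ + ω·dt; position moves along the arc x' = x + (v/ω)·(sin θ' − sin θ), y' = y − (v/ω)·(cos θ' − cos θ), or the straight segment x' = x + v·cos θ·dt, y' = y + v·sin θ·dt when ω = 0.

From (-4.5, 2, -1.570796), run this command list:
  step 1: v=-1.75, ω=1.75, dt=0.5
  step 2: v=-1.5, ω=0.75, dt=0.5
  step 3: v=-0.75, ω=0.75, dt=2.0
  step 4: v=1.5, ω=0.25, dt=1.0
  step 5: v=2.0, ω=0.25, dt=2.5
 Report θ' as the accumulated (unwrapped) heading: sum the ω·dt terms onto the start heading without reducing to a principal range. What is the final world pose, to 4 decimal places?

step 1: θ'=-0.6958 (R=-1.0000) → pose (-4.8590, 2.7675, -0.6958)
step 2: θ'=-0.3208 (R=-2.0000) → pose (-5.5104, 3.1304, -0.3208)
step 3: θ'=1.1792 (R=-1.0000) → pose (-6.7500, 2.5631, 1.1792)
step 4: θ'=1.4292 (R=6.0000) → pose (-6.3558, 4.0063, 1.4292)
step 5: θ'=2.0542 (R=8.0000) → pose (-7.1924, 8.8537, 2.0542)

(-7.1924, 8.8537, 2.0542)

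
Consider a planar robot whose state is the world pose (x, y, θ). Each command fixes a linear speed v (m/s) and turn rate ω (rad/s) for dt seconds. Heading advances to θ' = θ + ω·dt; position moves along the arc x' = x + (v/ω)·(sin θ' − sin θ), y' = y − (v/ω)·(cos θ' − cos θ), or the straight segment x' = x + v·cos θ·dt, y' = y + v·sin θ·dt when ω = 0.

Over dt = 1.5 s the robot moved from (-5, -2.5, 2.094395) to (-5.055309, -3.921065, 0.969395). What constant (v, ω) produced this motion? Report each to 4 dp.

Δθ = 0.969395 − 2.094395 = -1.125000
ω = Δθ/dt = -1.125000/1.5 = -0.7500
R = −Δy/(cos θ' − cos θ) = 1.3333
v = R·ω = 1.3333·-0.7500 = -1.0000

v = -1.0000, ω = -0.7500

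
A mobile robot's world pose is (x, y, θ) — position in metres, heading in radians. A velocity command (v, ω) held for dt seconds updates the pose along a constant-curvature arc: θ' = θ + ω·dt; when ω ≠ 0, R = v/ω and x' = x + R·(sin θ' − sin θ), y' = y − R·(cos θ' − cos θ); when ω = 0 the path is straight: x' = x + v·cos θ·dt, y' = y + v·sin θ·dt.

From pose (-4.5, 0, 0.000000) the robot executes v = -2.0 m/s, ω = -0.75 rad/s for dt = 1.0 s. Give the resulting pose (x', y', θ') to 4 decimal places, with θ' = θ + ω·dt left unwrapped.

(-6.3177, 0.7155, -0.7500)

θ' = 0.0000 + -0.75·1.0 = -0.7500
R = v/ω = -2.0/-0.75 = 2.6667
x' = -4.5 + 2.6667·(sin -0.7500 − sin 0.0000) = -6.3177
y' = 0 − 2.6667·(cos -0.7500 − cos 0.0000) = 0.7155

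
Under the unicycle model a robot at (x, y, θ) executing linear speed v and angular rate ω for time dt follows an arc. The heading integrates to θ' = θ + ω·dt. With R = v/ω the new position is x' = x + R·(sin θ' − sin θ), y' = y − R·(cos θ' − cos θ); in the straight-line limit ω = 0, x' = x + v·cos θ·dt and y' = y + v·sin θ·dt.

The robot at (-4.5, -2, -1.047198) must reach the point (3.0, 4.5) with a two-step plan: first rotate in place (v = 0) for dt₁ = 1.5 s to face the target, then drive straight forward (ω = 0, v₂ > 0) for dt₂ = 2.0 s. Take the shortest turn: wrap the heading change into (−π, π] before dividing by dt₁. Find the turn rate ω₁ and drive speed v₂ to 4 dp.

ω₁ = 1.1742, v₂ = 4.9624

heading to target = atan2(4.5−-2, 3−-4.5) = 0.7141
Δθ = wrap(0.7141 − -1.0472) = 1.7613; ω₁ = Δθ/dt₁ = 1.1742
distance = √((3−-4.5)² + (4.5−-2)²) = 9.9247; v₂ = distance/dt₂ = 4.9624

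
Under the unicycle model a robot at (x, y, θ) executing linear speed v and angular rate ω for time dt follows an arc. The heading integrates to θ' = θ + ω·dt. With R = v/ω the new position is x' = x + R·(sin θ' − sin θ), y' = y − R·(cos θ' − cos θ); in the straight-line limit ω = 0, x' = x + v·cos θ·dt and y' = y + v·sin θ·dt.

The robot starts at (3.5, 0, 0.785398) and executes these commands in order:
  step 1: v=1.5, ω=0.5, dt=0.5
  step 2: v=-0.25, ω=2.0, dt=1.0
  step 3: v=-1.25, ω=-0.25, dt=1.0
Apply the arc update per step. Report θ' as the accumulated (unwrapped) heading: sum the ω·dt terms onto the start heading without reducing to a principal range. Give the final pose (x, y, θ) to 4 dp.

(5.2667, 0.1170, 2.7854)

step 1: θ'=1.0354 (R=3.0000) → pose (3.9589, 0.5908, 1.0354)
step 2: θ'=3.0354 (R=-0.1250) → pose (4.0531, 0.4027, 3.0354)
step 3: θ'=2.7854 (R=5.0000) → pose (5.2667, 0.1170, 2.7854)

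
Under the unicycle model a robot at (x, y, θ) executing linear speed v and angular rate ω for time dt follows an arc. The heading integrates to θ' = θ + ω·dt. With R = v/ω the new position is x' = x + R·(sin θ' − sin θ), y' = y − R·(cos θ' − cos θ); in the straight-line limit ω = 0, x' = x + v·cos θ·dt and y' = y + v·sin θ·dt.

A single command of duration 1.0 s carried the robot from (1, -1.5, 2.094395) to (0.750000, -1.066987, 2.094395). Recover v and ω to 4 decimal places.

Δθ = 2.094395 − 2.094395 = 0.000000
ω = Δθ/dt = 0.000000/1.0 = 0.0000
ω = 0 → v = (Δx·cos θ + Δy·sin θ)/dt = 0.5000

v = 0.5000, ω = 0.0000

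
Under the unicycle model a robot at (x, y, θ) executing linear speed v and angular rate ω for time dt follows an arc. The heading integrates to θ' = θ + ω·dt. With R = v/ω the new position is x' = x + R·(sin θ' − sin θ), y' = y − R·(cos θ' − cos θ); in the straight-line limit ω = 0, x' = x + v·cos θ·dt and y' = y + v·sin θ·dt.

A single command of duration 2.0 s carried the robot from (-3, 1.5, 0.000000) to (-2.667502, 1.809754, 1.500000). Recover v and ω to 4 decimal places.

Δθ = 1.500000 − 0.000000 = 1.500000
ω = Δθ/dt = 1.500000/2.0 = 0.7500
R = Δx/(sin θ' − sin θ) = 0.3333
v = R·ω = 0.3333·0.7500 = 0.2500

v = 0.2500, ω = 0.7500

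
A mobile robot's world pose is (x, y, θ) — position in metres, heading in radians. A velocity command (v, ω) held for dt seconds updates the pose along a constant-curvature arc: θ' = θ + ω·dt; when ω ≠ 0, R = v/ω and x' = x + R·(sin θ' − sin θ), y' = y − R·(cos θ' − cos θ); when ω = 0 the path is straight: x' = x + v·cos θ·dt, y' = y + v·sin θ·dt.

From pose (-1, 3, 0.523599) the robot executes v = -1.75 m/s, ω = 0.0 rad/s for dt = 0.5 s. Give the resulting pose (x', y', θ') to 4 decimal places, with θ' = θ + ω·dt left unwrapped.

(-1.7578, 2.5625, 0.5236)

θ' = 0.5236 + 0.0·0.5 = 0.5236
ω = 0 → straight: x' = -1 + -1.75·cos(0.5236)·0.5 = -1.7578
y' = 3 + -1.75·sin(0.5236)·0.5 = 2.5625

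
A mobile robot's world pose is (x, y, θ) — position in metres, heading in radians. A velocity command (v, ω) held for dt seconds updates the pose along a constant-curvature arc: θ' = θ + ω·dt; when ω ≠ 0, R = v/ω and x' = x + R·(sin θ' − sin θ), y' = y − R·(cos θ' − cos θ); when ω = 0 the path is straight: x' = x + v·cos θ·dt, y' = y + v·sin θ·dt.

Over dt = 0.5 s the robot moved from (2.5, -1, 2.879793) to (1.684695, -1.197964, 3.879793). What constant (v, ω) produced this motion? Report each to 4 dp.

v = 1.7500, ω = 2.0000

Δθ = 3.879793 − 2.879793 = 1.000000
ω = Δθ/dt = 1.000000/0.5 = 2.0000
R = Δx/(sin θ' − sin θ) = 0.8750
v = R·ω = 0.8750·2.0000 = 1.7500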